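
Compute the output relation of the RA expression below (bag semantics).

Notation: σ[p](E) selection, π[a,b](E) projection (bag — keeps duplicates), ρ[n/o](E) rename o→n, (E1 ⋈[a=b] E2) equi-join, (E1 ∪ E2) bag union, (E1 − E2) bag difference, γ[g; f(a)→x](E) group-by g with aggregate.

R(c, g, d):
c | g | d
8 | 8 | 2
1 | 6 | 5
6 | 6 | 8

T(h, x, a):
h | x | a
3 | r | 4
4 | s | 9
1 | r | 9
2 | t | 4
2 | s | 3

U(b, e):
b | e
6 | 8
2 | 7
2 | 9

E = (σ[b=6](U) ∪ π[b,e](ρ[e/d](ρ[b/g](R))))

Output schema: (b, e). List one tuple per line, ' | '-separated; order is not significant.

Stepwise |·|:
  U → 3
  σ[b=6](U) → 1
  R → 3
  ρ[b/g](R) → 3
  ρ[e/d](ρ[b/g](R)) → 3
  π[b,e](ρ[e/d](ρ[b/g](R))) → 3
  (σ[b=6](U) ∪ π[b,e](ρ[e/d](ρ[b/g](R)))) → 4

== RESULT ==
b | e
6 | 5
6 | 8
6 | 8
8 | 2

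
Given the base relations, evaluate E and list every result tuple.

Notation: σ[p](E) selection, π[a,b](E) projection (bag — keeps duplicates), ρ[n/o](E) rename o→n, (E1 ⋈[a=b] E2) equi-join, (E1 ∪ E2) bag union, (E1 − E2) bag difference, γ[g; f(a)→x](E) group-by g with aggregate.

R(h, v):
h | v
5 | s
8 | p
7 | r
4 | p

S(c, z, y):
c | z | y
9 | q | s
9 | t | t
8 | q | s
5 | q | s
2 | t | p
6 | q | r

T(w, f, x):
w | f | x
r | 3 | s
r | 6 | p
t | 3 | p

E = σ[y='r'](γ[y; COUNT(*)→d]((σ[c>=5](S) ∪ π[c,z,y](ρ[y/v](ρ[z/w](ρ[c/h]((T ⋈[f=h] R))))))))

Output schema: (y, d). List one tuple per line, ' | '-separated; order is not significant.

Per-node cardinality:
  S → 6
  σ[c>=5](S) → 5
  T → 3
  R → 4
  (T ⋈[f=h] R) → 0
  ρ[c/h]((T ⋈[f=h] R)) → 0
  ρ[z/w](ρ[c/h]((T ⋈[f=h] R))) → 0
  ρ[y/v](ρ[z/w](ρ[c/h]((T ⋈[f=h] R)))) → 0
  π[c,z,y](ρ[y/v](ρ[z/w](ρ[c/h]((T ⋈[f=h] R))))) → 0
  (σ[c>=5](S) ∪ π[c,z,y](ρ[y/v](ρ[z/w](ρ[c/h]((T ⋈[f=h] R)))))) → 5
  γ[y; COUNT(*)→d]((σ[c>=5](S) ∪ π[c,z,y](ρ[y/v](ρ[z/w](ρ[c/h]((T ⋈[f=h] R))))))) → 3
  σ[y='r'](γ[y; COUNT(*)→d]((σ[c>=5](S) ∪ π[c,z,y](ρ[y/v](ρ[z/w](ρ[c/h]((T ⋈[f=h] R)))))))) → 1

== RESULT ==
y | d
r | 1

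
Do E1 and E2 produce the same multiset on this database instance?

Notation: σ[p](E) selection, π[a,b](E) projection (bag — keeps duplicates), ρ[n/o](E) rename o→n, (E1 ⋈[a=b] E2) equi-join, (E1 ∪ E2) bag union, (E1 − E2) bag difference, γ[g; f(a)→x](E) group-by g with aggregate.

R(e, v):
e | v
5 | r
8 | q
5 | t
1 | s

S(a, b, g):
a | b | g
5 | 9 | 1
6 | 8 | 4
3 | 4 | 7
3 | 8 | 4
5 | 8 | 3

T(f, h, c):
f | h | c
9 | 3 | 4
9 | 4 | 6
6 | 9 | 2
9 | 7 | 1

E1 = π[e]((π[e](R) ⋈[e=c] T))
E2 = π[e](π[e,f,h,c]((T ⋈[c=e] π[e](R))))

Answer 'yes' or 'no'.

E1 subexpression sizes:
  R → 4
  π[e](R) → 4
  T → 4
  (π[e](R) ⋈[e=c] T) → 1
  π[e]((π[e](R) ⋈[e=c] T)) → 1
E2 subexpression sizes:
  T → 4
  R → 4
  π[e](R) → 4
  (T ⋈[c=e] π[e](R)) → 1
  π[e,f,h,c]((T ⋈[c=e] π[e](R))) → 1
  π[e](π[e,f,h,c]((T ⋈[c=e] π[e](R)))) → 1

E1 and E2 produce the same multiset:
e
1

yes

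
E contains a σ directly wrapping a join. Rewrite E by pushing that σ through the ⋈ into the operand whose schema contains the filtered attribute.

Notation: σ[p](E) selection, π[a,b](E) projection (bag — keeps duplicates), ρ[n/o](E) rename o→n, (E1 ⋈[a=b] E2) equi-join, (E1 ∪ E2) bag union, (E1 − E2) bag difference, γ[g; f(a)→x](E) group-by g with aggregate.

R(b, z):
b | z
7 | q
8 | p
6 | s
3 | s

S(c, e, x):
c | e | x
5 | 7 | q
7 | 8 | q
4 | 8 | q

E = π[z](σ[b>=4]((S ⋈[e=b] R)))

σ filters on b, owned by the right side.
E' = π[z]((S ⋈[e=b] σ[b>=4](R)))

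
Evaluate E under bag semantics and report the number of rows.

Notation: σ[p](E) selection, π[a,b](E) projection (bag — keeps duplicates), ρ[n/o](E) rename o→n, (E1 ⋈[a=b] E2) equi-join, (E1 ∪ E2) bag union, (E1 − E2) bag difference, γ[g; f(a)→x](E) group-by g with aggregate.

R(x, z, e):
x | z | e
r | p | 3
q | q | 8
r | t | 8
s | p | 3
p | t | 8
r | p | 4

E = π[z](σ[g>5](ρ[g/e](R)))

Stepwise |·|:
  R → 6
  ρ[g/e](R) → 6
  σ[g>5](ρ[g/e](R)) → 3
  π[z](σ[g>5](ρ[g/e](R))) → 3

|E| = 3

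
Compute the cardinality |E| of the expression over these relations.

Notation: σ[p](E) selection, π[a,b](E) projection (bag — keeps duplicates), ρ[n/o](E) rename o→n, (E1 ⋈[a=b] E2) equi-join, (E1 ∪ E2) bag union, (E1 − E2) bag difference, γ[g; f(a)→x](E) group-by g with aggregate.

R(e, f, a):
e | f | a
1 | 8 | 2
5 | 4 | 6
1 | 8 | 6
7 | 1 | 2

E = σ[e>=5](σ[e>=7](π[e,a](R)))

Stepwise |·|:
  R → 4
  π[e,a](R) → 4
  σ[e>=7](π[e,a](R)) → 1
  σ[e>=5](σ[e>=7](π[e,a](R))) → 1

|E| = 1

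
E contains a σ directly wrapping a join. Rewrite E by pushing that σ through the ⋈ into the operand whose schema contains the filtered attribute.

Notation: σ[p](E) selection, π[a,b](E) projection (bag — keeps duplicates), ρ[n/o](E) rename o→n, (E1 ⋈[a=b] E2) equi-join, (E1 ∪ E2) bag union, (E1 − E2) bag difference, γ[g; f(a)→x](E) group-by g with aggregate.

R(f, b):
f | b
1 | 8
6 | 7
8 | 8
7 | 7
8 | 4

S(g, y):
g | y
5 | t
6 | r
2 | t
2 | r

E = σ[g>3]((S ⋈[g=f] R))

σ filters on g, owned by the left side.
E' = (σ[g>3](S) ⋈[g=f] R)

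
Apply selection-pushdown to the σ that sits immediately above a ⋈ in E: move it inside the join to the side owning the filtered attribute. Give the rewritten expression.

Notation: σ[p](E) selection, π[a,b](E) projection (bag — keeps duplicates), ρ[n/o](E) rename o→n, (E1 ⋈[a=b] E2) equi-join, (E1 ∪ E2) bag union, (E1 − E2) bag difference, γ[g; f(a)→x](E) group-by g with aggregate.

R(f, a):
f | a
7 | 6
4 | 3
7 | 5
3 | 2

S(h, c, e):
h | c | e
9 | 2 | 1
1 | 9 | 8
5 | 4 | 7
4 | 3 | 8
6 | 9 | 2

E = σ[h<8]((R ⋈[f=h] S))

σ filters on h, owned by the right side.
E' = (R ⋈[f=h] σ[h<8](S))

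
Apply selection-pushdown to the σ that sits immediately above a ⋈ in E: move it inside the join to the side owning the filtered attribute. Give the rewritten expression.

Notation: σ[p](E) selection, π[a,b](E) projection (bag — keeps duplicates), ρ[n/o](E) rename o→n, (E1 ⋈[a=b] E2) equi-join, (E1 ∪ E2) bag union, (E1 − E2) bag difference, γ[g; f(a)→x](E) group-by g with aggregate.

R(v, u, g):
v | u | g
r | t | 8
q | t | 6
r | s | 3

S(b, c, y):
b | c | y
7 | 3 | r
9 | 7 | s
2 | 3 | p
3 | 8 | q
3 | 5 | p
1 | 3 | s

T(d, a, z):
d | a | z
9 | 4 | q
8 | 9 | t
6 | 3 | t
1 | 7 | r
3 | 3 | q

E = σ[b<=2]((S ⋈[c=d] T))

σ filters on b, owned by the left side.
E' = (σ[b<=2](S) ⋈[c=d] T)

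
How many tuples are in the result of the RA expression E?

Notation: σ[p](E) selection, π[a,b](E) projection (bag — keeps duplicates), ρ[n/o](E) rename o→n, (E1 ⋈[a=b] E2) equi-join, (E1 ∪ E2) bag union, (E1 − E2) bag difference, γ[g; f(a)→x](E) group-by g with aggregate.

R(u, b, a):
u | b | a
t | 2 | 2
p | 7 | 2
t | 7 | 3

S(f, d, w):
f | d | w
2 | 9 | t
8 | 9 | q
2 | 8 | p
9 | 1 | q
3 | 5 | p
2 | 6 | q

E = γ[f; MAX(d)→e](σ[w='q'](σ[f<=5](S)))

Stepwise |·|:
  S → 6
  σ[f<=5](S) → 4
  σ[w='q'](σ[f<=5](S)) → 1
  γ[f; MAX(d)→e](σ[w='q'](σ[f<=5](S))) → 1

|E| = 1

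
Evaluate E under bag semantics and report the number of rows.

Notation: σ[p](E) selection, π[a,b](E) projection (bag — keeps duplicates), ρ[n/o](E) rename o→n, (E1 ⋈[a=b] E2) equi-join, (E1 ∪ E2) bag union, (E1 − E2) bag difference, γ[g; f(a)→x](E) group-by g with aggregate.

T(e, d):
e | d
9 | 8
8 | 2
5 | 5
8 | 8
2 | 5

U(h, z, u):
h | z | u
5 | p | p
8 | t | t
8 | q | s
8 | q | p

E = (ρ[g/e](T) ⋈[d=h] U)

Stepwise |·|:
  T → 5
  ρ[g/e](T) → 5
  U → 4
  (ρ[g/e](T) ⋈[d=h] U) → 8

|E| = 8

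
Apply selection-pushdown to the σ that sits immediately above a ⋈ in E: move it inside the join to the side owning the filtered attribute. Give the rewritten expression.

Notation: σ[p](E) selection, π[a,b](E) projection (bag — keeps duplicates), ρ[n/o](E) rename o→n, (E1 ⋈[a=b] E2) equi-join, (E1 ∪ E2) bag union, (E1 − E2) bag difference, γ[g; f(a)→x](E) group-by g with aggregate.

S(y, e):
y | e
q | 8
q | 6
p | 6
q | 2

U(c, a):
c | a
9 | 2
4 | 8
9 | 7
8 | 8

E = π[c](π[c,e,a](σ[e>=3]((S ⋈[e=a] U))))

σ filters on e, owned by the left side.
E' = π[c](π[c,e,a]((σ[e>=3](S) ⋈[e=a] U)))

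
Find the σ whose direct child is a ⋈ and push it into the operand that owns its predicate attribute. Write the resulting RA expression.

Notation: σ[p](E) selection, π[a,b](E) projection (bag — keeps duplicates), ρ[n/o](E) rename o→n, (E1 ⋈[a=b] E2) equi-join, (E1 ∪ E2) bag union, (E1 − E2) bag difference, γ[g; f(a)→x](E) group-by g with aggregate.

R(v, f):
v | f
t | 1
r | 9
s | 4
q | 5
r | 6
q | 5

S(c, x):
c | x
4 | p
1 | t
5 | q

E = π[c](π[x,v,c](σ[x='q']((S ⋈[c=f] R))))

σ filters on x, owned by the left side.
E' = π[c](π[x,v,c]((σ[x='q'](S) ⋈[c=f] R)))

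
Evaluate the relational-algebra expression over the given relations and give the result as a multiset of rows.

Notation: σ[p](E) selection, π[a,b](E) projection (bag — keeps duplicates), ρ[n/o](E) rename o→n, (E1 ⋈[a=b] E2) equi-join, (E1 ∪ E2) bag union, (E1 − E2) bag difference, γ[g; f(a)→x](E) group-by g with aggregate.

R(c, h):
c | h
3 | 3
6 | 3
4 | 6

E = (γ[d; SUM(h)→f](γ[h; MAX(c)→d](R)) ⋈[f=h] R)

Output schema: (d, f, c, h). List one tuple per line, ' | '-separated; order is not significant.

Stepwise |·|:
  R → 3
  γ[h; MAX(c)→d](R) → 2
  γ[d; SUM(h)→f](γ[h; MAX(c)→d](R)) → 2
  R → 3
  (γ[d; SUM(h)→f](γ[h; MAX(c)→d](R)) ⋈[f=h] R) → 3

== RESULT ==
d | f | c | h
4 | 6 | 4 | 6
6 | 3 | 3 | 3
6 | 3 | 6 | 3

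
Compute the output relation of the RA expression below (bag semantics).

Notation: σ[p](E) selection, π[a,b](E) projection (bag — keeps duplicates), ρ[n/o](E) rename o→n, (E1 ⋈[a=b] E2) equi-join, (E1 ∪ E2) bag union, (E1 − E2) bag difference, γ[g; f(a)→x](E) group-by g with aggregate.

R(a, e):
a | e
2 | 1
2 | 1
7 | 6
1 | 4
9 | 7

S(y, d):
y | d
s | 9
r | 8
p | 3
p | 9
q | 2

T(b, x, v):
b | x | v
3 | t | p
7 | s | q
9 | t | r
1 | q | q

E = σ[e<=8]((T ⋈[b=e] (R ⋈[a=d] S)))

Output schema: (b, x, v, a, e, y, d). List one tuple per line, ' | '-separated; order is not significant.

Per-node cardinality:
  T → 4
  R → 5
  S → 5
  (R ⋈[a=d] S) → 4
  (T ⋈[b=e] (R ⋈[a=d] S)) → 4
  σ[e<=8]((T ⋈[b=e] (R ⋈[a=d] S))) → 4

== RESULT ==
b | x | v | a | e | y | d
1 | q | q | 2 | 1 | q | 2
1 | q | q | 2 | 1 | q | 2
7 | s | q | 9 | 7 | p | 9
7 | s | q | 9 | 7 | s | 9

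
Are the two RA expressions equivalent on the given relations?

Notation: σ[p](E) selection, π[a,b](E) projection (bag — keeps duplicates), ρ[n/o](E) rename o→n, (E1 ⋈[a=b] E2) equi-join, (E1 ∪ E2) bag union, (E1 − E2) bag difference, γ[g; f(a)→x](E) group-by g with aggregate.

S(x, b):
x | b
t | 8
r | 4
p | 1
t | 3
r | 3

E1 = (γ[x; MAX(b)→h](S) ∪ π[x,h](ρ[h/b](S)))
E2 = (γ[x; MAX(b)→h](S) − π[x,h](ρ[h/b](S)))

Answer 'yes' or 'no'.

E1 row counts bottom-up:
  S → 5
  γ[x; MAX(b)→h](S) → 3
  S → 5
  ρ[h/b](S) → 5
  π[x,h](ρ[h/b](S)) → 5
  (γ[x; MAX(b)→h](S) ∪ π[x,h](ρ[h/b](S))) → 8
E2 row counts bottom-up:
  S → 5
  γ[x; MAX(b)→h](S) → 3
  S → 5
  ρ[h/b](S) → 5
  π[x,h](ρ[h/b](S)) → 5
  (γ[x; MAX(b)→h](S) − π[x,h](ρ[h/b](S))) → 0

E1 result:
x | h
p | 1
p | 1
r | 3
r | 4
r | 4
t | 3
t | 8
t | 8
E2 result:
x | h
(0 rows)
Witness: ('t', 8) appears 2× in E1 but 0× in E2.

no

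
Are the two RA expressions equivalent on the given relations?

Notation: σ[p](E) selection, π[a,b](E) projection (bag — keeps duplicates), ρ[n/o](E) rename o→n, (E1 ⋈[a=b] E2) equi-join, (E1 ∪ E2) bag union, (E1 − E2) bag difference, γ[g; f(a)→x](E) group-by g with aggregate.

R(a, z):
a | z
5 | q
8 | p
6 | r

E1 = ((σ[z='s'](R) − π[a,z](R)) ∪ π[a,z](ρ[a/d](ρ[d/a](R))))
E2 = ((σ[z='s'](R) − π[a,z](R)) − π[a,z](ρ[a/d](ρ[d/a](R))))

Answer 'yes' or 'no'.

E1 subexpression sizes:
  R → 3
  σ[z='s'](R) → 0
  R → 3
  π[a,z](R) → 3
  (σ[z='s'](R) − π[a,z](R)) → 0
  R → 3
  ρ[d/a](R) → 3
  ρ[a/d](ρ[d/a](R)) → 3
  π[a,z](ρ[a/d](ρ[d/a](R))) → 3
  ((σ[z='s'](R) − π[a,z](R)) ∪ π[a,z](ρ[a/d](ρ[d/a](R)))) → 3
E2 subexpression sizes:
  R → 3
  σ[z='s'](R) → 0
  R → 3
  π[a,z](R) → 3
  (σ[z='s'](R) − π[a,z](R)) → 0
  R → 3
  ρ[d/a](R) → 3
  ρ[a/d](ρ[d/a](R)) → 3
  π[a,z](ρ[a/d](ρ[d/a](R))) → 3
  ((σ[z='s'](R) − π[a,z](R)) − π[a,z](ρ[a/d](ρ[d/a](R)))) → 0

E1 result:
a | z
5 | q
6 | r
8 | p
E2 result:
a | z
(0 rows)
Witness: (8, 'p') appears 1× in E1 but 0× in E2.

no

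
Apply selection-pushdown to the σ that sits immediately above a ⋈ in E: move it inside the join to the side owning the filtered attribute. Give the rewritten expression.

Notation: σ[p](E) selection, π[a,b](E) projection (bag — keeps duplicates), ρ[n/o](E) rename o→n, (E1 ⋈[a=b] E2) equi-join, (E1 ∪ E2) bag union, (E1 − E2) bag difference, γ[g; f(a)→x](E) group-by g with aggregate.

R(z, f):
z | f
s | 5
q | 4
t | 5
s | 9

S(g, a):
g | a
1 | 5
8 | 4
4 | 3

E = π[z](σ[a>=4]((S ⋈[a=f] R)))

σ filters on a, owned by the left side.
E' = π[z]((σ[a>=4](S) ⋈[a=f] R))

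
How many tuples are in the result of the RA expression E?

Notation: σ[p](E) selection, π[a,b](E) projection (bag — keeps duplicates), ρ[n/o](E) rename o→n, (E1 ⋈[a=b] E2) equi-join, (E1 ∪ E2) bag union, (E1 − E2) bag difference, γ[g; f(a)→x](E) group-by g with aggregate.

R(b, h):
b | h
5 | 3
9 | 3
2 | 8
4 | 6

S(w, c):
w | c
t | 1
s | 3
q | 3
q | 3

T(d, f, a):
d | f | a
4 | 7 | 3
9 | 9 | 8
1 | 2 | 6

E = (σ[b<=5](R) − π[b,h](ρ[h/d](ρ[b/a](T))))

Row counts bottom-up:
  R → 4
  σ[b<=5](R) → 3
  T → 3
  ρ[b/a](T) → 3
  ρ[h/d](ρ[b/a](T)) → 3
  π[b,h](ρ[h/d](ρ[b/a](T))) → 3
  (σ[b<=5](R) − π[b,h](ρ[h/d](ρ[b/a](T)))) → 3

|E| = 3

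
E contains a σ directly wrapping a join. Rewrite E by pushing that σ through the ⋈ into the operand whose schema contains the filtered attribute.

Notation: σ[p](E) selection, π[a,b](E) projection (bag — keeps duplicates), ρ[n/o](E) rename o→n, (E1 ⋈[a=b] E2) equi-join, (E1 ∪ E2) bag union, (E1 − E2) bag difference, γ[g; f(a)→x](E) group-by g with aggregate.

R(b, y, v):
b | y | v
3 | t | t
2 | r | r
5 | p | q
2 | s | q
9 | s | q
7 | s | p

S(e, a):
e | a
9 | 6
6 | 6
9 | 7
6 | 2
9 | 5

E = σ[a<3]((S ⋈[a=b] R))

σ filters on a, owned by the left side.
E' = (σ[a<3](S) ⋈[a=b] R)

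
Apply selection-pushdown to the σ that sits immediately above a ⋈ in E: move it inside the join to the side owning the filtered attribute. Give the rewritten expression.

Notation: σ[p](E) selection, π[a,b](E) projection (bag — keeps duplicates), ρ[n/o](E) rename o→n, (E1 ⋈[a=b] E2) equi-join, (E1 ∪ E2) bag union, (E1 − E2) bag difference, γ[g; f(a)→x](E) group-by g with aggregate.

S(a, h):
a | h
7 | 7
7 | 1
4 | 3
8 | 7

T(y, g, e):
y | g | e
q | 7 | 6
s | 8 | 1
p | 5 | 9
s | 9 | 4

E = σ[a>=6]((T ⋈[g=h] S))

σ filters on a, owned by the right side.
E' = (T ⋈[g=h] σ[a>=6](S))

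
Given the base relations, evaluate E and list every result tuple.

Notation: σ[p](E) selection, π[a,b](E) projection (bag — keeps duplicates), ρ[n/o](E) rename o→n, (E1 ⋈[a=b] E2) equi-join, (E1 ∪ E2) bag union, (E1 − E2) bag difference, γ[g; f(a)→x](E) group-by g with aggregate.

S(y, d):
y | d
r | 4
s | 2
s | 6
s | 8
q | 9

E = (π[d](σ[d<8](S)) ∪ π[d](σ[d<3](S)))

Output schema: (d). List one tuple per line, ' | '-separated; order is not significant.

Subexpression sizes:
  S → 5
  σ[d<8](S) → 3
  π[d](σ[d<8](S)) → 3
  S → 5
  σ[d<3](S) → 1
  π[d](σ[d<3](S)) → 1
  (π[d](σ[d<8](S)) ∪ π[d](σ[d<3](S))) → 4

== RESULT ==
d
2
2
4
6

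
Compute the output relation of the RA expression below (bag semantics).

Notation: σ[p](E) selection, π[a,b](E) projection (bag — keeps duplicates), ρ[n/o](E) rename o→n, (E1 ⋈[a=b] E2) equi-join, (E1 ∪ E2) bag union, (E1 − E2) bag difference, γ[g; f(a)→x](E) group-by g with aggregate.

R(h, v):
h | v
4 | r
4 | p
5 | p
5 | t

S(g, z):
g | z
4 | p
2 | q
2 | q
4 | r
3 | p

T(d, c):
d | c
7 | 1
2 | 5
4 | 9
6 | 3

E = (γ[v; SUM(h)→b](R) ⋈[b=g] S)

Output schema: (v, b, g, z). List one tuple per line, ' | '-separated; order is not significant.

Stepwise |·|:
  R → 4
  γ[v; SUM(h)→b](R) → 3
  S → 5
  (γ[v; SUM(h)→b](R) ⋈[b=g] S) → 2

== RESULT ==
v | b | g | z
r | 4 | 4 | p
r | 4 | 4 | r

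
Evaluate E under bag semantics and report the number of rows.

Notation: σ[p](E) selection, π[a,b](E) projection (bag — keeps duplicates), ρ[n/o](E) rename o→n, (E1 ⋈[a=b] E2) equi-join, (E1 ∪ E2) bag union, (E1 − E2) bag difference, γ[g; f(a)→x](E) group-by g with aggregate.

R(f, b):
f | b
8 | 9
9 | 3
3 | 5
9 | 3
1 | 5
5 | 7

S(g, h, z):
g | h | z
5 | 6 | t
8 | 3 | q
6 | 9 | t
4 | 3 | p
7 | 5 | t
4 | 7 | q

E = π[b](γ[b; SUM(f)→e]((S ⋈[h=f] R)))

Stepwise |·|:
  S → 6
  R → 6
  (S ⋈[h=f] R) → 5
  γ[b; SUM(f)→e]((S ⋈[h=f] R)) → 3
  π[b](γ[b; SUM(f)→e]((S ⋈[h=f] R))) → 3

|E| = 3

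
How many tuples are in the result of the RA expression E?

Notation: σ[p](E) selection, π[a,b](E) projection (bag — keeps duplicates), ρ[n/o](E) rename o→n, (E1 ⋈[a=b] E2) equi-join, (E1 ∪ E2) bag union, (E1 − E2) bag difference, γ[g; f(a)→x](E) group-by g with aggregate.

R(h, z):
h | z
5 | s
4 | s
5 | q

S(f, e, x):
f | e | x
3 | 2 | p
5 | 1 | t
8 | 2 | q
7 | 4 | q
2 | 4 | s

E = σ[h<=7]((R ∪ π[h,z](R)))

Subexpression sizes:
  R → 3
  R → 3
  π[h,z](R) → 3
  (R ∪ π[h,z](R)) → 6
  σ[h<=7]((R ∪ π[h,z](R))) → 6

|E| = 6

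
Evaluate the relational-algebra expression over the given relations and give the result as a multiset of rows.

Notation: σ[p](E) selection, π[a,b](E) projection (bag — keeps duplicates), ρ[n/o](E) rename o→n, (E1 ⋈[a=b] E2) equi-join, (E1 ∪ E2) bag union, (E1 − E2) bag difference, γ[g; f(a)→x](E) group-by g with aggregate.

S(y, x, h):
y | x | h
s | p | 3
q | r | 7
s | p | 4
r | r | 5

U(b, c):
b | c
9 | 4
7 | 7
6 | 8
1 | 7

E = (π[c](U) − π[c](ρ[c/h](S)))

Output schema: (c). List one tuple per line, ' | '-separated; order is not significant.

Subexpression sizes:
  U → 4
  π[c](U) → 4
  S → 4
  ρ[c/h](S) → 4
  π[c](ρ[c/h](S)) → 4
  (π[c](U) − π[c](ρ[c/h](S))) → 2

== RESULT ==
c
7
8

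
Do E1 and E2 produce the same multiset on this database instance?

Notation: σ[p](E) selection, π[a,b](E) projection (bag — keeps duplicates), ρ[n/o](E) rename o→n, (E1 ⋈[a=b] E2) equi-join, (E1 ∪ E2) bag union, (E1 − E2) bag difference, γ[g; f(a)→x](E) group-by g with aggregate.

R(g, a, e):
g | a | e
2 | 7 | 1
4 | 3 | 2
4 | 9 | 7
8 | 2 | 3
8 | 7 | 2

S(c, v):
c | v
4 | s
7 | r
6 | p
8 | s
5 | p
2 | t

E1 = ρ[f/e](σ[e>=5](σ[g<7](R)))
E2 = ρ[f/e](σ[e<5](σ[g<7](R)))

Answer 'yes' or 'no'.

E1 per-node cardinality:
  R → 5
  σ[g<7](R) → 3
  σ[e>=5](σ[g<7](R)) → 1
  ρ[f/e](σ[e>=5](σ[g<7](R))) → 1
E2 per-node cardinality:
  R → 5
  σ[g<7](R) → 3
  σ[e<5](σ[g<7](R)) → 2
  ρ[f/e](σ[e<5](σ[g<7](R))) → 2

E1 result:
g | a | f
4 | 9 | 7
E2 result:
g | a | f
2 | 7 | 1
4 | 3 | 2
Witness: (2, 7, 1) appears 0× in E1 but 1× in E2.

no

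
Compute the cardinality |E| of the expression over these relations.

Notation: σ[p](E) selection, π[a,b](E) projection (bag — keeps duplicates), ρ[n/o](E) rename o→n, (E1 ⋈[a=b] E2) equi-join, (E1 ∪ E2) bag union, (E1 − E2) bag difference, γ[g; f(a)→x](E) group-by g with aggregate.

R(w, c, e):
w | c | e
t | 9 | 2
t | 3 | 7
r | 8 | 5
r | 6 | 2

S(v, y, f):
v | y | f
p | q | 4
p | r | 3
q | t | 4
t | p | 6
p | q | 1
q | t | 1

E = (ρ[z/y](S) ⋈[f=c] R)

Per-node cardinality:
  S → 6
  ρ[z/y](S) → 6
  R → 4
  (ρ[z/y](S) ⋈[f=c] R) → 2

|E| = 2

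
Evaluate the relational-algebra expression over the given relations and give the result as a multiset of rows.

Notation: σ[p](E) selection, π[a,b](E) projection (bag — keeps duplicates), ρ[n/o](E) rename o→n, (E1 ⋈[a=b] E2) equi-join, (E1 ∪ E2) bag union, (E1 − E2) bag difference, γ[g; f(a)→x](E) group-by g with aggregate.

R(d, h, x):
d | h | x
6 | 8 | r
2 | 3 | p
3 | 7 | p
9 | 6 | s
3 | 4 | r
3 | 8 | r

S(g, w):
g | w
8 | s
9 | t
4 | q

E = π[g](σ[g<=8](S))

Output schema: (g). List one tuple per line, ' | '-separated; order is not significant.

Per-node cardinality:
  S → 3
  σ[g<=8](S) → 2
  π[g](σ[g<=8](S)) → 2

== RESULT ==
g
4
8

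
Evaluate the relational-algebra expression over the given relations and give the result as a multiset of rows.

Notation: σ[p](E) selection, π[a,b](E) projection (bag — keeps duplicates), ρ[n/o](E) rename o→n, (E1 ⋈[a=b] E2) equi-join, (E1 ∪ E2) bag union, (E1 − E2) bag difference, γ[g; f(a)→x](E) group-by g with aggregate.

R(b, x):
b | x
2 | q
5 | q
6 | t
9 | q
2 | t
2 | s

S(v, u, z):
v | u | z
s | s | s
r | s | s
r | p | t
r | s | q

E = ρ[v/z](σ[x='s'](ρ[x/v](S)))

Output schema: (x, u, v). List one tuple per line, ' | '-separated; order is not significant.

Stepwise |·|:
  S → 4
  ρ[x/v](S) → 4
  σ[x='s'](ρ[x/v](S)) → 1
  ρ[v/z](σ[x='s'](ρ[x/v](S))) → 1

== RESULT ==
x | u | v
s | s | s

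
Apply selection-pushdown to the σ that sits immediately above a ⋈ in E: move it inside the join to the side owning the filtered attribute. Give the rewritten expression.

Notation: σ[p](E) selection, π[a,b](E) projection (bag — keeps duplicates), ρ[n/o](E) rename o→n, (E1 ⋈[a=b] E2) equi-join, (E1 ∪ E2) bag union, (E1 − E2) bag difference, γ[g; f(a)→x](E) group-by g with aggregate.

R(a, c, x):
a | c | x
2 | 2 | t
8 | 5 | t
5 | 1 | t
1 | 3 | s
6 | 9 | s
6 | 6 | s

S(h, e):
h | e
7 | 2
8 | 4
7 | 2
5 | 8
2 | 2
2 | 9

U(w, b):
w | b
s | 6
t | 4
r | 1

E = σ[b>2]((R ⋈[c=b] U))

σ filters on b, owned by the right side.
E' = (R ⋈[c=b] σ[b>2](U))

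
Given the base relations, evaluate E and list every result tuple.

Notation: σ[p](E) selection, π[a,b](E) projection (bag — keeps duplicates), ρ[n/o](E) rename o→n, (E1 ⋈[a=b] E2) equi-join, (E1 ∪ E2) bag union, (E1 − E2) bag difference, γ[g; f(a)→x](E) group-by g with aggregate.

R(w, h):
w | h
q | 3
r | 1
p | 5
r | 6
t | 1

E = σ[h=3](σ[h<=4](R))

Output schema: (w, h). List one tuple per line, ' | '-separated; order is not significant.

Per-node cardinality:
  R → 5
  σ[h<=4](R) → 3
  σ[h=3](σ[h<=4](R)) → 1

== RESULT ==
w | h
q | 3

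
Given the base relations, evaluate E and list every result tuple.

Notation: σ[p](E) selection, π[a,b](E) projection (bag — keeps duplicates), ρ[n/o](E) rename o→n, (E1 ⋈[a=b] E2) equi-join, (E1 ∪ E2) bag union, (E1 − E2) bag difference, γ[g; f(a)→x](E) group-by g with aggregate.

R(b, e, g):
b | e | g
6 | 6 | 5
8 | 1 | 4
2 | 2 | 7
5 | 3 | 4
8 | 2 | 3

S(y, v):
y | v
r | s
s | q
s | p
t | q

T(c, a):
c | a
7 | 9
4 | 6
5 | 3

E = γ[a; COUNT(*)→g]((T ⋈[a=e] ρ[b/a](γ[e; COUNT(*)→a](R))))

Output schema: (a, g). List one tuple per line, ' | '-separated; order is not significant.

Stepwise |·|:
  T → 3
  R → 5
  γ[e; COUNT(*)→a](R) → 4
  ρ[b/a](γ[e; COUNT(*)→a](R)) → 4
  (T ⋈[a=e] ρ[b/a](γ[e; COUNT(*)→a](R))) → 2
  γ[a; COUNT(*)→g]((T ⋈[a=e] ρ[b/a](γ[e; COUNT(*)→a](R)))) → 2

== RESULT ==
a | g
3 | 1
6 | 1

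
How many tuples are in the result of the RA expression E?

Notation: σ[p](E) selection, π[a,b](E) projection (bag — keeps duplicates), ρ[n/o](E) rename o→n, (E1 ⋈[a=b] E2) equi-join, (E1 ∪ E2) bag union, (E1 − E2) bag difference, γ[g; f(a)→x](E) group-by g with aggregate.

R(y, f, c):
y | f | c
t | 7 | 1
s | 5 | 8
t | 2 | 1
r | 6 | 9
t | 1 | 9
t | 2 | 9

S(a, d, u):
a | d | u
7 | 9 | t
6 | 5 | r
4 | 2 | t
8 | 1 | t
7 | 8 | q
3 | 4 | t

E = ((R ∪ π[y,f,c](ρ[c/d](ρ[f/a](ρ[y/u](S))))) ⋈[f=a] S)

Row counts bottom-up:
  R → 6
  S → 6
  ρ[y/u](S) → 6
  ρ[f/a](ρ[y/u](S)) → 6
  ρ[c/d](ρ[f/a](ρ[y/u](S))) → 6
  π[y,f,c](ρ[c/d](ρ[f/a](ρ[y/u](S)))) → 6
  (R ∪ π[y,f,c](ρ[c/d](ρ[f/a](ρ[y/u](S))))) → 12
  S → 6
  ((R ∪ π[y,f,c](ρ[c/d](ρ[f/a](ρ[y/u](S))))) ⋈[f=a] S) → 11

|E| = 11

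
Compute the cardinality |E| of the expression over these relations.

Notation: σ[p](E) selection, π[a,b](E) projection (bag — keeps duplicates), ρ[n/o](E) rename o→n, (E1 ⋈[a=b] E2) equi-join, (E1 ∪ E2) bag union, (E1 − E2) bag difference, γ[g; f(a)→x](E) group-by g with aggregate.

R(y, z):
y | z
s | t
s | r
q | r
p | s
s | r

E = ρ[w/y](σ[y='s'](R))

Row counts bottom-up:
  R → 5
  σ[y='s'](R) → 3
  ρ[w/y](σ[y='s'](R)) → 3

|E| = 3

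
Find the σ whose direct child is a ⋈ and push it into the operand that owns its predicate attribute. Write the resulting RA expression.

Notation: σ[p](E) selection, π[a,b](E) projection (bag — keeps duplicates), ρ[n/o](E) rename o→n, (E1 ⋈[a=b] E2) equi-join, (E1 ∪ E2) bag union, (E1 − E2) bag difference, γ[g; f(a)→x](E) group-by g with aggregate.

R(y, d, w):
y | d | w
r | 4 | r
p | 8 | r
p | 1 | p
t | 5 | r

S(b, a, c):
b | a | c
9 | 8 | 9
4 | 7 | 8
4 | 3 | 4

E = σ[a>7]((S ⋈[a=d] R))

σ filters on a, owned by the left side.
E' = (σ[a>7](S) ⋈[a=d] R)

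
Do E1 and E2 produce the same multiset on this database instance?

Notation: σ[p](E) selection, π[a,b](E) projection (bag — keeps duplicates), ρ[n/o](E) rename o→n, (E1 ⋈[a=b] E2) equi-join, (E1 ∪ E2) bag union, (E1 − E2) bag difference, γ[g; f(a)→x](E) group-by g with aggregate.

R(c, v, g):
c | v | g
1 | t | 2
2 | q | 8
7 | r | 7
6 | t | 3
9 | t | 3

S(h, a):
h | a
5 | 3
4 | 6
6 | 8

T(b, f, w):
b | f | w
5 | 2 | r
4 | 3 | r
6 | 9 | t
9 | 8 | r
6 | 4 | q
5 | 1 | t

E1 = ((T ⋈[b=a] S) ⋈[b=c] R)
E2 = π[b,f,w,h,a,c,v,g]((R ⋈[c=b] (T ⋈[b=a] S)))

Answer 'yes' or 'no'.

E1 per-node cardinality:
  T → 6
  S → 3
  (T ⋈[b=a] S) → 2
  R → 5
  ((T ⋈[b=a] S) ⋈[b=c] R) → 2
E2 per-node cardinality:
  R → 5
  T → 6
  S → 3
  (T ⋈[b=a] S) → 2
  (R ⋈[c=b] (T ⋈[b=a] S)) → 2
  π[b,f,w,h,a,c,v,g]((R ⋈[c=b] (T ⋈[b=a] S))) → 2

E1 and E2 produce the same multiset:
b | f | w | h | a | c | v | g
6 | 4 | q | 4 | 6 | 6 | t | 3
6 | 9 | t | 4 | 6 | 6 | t | 3

yes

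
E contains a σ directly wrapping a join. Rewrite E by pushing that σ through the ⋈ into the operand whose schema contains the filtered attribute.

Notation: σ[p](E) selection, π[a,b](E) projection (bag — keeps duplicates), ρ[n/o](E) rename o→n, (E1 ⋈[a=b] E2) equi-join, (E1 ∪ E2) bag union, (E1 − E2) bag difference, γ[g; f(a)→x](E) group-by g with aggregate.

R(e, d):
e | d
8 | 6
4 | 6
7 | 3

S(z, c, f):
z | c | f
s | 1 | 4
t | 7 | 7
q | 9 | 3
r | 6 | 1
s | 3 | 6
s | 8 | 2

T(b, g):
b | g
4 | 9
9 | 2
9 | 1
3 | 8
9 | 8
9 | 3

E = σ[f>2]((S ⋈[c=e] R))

σ filters on f, owned by the left side.
E' = (σ[f>2](S) ⋈[c=e] R)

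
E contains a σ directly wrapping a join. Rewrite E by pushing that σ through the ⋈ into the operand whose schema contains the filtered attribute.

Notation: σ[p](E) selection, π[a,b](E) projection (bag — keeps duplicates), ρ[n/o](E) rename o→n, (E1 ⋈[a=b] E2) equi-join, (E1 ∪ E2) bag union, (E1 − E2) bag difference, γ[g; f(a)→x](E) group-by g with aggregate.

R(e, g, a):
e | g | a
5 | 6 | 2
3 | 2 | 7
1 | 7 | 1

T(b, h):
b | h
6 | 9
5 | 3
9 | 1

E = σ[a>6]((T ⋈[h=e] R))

σ filters on a, owned by the right side.
E' = (T ⋈[h=e] σ[a>6](R))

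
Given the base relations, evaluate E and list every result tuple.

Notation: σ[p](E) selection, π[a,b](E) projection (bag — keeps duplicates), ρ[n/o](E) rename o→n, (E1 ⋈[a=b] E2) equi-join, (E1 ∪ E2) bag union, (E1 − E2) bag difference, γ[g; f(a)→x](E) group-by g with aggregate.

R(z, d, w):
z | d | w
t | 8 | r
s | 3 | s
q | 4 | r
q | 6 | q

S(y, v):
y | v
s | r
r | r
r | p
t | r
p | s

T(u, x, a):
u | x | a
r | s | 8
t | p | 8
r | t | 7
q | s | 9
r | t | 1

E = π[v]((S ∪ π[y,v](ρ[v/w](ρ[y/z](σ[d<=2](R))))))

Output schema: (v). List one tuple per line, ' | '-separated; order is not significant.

Subexpression sizes:
  S → 5
  R → 4
  σ[d<=2](R) → 0
  ρ[y/z](σ[d<=2](R)) → 0
  ρ[v/w](ρ[y/z](σ[d<=2](R))) → 0
  π[y,v](ρ[v/w](ρ[y/z](σ[d<=2](R)))) → 0
  (S ∪ π[y,v](ρ[v/w](ρ[y/z](σ[d<=2](R))))) → 5
  π[v]((S ∪ π[y,v](ρ[v/w](ρ[y/z](σ[d<=2](R)))))) → 5

== RESULT ==
v
p
r
r
r
s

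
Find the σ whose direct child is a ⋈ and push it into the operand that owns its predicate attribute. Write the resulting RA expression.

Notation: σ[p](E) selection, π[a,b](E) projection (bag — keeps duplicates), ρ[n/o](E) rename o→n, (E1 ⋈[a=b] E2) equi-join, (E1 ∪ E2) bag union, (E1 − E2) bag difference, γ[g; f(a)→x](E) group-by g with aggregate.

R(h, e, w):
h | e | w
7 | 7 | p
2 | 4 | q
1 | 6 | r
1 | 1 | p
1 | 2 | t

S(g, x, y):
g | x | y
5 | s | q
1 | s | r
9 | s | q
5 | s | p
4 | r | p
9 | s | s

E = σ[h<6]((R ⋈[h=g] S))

σ filters on h, owned by the left side.
E' = (σ[h<6](R) ⋈[h=g] S)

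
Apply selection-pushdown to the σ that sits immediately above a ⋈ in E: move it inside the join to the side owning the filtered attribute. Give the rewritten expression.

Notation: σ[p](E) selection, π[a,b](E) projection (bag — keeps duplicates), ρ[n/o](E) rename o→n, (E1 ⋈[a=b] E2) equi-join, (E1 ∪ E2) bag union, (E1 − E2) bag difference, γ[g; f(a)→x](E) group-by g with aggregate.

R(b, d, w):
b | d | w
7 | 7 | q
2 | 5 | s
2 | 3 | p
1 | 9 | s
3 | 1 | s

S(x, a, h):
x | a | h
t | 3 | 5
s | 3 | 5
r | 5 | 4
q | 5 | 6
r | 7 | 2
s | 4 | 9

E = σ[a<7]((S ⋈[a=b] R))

σ filters on a, owned by the left side.
E' = (σ[a<7](S) ⋈[a=b] R)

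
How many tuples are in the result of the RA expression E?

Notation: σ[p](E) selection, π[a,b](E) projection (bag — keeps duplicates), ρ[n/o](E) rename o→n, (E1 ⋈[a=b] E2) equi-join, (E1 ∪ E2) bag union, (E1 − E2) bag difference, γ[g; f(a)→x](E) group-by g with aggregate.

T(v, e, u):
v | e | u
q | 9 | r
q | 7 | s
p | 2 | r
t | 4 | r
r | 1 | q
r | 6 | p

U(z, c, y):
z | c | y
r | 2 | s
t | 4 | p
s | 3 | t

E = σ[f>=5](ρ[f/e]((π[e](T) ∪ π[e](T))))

Row counts bottom-up:
  T → 6
  π[e](T) → 6
  T → 6
  π[e](T) → 6
  (π[e](T) ∪ π[e](T)) → 12
  ρ[f/e]((π[e](T) ∪ π[e](T))) → 12
  σ[f>=5](ρ[f/e]((π[e](T) ∪ π[e](T)))) → 6

|E| = 6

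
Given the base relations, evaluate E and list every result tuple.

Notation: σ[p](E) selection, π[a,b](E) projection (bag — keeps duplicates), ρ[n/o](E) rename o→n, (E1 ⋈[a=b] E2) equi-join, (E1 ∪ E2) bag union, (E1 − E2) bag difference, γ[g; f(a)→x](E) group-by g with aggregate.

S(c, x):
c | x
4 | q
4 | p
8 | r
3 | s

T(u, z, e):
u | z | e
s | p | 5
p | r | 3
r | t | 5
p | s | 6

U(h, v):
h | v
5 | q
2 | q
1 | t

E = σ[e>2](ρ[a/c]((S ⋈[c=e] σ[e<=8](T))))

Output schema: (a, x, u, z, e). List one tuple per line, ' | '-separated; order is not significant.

Stepwise |·|:
  S → 4
  T → 4
  σ[e<=8](T) → 4
  (S ⋈[c=e] σ[e<=8](T)) → 1
  ρ[a/c]((S ⋈[c=e] σ[e<=8](T))) → 1
  σ[e>2](ρ[a/c]((S ⋈[c=e] σ[e<=8](T)))) → 1

== RESULT ==
a | x | u | z | e
3 | s | p | r | 3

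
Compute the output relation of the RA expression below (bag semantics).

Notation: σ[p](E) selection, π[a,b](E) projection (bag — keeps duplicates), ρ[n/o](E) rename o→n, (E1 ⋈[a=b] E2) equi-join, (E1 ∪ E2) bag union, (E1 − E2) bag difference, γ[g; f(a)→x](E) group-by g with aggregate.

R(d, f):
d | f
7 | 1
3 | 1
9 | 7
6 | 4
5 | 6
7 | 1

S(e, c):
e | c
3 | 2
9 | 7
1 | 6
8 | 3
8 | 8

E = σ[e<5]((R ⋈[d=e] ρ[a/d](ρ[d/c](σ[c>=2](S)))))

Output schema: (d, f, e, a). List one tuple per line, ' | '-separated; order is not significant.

Subexpression sizes:
  R → 6
  S → 5
  σ[c>=2](S) → 5
  ρ[d/c](σ[c>=2](S)) → 5
  ρ[a/d](ρ[d/c](σ[c>=2](S))) → 5
  (R ⋈[d=e] ρ[a/d](ρ[d/c](σ[c>=2](S)))) → 2
  σ[e<5]((R ⋈[d=e] ρ[a/d](ρ[d/c](σ[c>=2](S))))) → 1

== RESULT ==
d | f | e | a
3 | 1 | 3 | 2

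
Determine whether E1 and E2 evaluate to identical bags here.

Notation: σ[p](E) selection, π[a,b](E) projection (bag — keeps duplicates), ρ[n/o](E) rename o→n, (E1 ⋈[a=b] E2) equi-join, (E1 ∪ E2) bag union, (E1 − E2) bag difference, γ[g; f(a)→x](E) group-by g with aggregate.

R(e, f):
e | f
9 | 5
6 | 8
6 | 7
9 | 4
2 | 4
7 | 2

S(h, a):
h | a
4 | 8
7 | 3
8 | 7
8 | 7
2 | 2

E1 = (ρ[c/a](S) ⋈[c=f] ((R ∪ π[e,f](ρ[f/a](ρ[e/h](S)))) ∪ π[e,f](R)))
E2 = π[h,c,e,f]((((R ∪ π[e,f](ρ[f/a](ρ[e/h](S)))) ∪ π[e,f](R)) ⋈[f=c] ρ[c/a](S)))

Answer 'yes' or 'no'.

E1 subexpression sizes:
  S → 5
  ρ[c/a](S) → 5
  R → 6
  S → 5
  ρ[e/h](S) → 5
  ρ[f/a](ρ[e/h](S)) → 5
  π[e,f](ρ[f/a](ρ[e/h](S))) → 5
  (R ∪ π[e,f](ρ[f/a](ρ[e/h](S)))) → 11
  R → 6
  π[e,f](R) → 6
  ((R ∪ π[e,f](ρ[f/a](ρ[e/h](S)))) ∪ π[e,f](R)) → 17
  (ρ[c/a](S) ⋈[c=f] ((R ∪ π[e,f](ρ[f/a](ρ[e/h](S)))) ∪ π[e,f](R))) → 15
E2 subexpression sizes:
  R → 6
  S → 5
  ρ[e/h](S) → 5
  ρ[f/a](ρ[e/h](S)) → 5
  π[e,f](ρ[f/a](ρ[e/h](S))) → 5
  (R ∪ π[e,f](ρ[f/a](ρ[e/h](S)))) → 11
  R → 6
  π[e,f](R) → 6
  ((R ∪ π[e,f](ρ[f/a](ρ[e/h](S)))) ∪ π[e,f](R)) → 17
  S → 5
  ρ[c/a](S) → 5
  (((R ∪ π[e,f](ρ[f/a](ρ[e/h](S)))) ∪ π[e,f](R)) ⋈[f=c] ρ[c/a](S)) → 15
  π[h,c,e,f]((((R ∪ π[e,f](ρ[f/a](ρ[e/h](S)))) ∪ π[e,f](R)) ⋈[f=c] ρ[c/a](S))) → 15

E1 and E2 produce the same multiset:
h | c | e | f
2 | 2 | 2 | 2
2 | 2 | 7 | 2
2 | 2 | 7 | 2
4 | 8 | 4 | 8
4 | 8 | 6 | 8
4 | 8 | 6 | 8
7 | 3 | 7 | 3
8 | 7 | 6 | 7
8 | 7 | 6 | 7
8 | 7 | 6 | 7
8 | 7 | 6 | 7
8 | 7 | 8 | 7
8 | 7 | 8 | 7
8 | 7 | 8 | 7
8 | 7 | 8 | 7

yes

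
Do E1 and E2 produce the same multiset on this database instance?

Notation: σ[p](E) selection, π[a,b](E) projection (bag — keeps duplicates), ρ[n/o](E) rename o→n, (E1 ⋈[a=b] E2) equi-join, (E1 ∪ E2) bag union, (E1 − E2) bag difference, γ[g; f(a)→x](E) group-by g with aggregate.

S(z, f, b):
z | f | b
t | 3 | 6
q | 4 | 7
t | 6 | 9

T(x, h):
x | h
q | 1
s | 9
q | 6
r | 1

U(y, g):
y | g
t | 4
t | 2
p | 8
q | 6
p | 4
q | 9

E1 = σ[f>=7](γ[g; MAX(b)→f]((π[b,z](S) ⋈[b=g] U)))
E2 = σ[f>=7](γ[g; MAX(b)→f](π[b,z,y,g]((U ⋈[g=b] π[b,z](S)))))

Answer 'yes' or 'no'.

E1 subexpression sizes:
  S → 3
  π[b,z](S) → 3
  U → 6
  (π[b,z](S) ⋈[b=g] U) → 2
  γ[g; MAX(b)→f]((π[b,z](S) ⋈[b=g] U)) → 2
  σ[f>=7](γ[g; MAX(b)→f]((π[b,z](S) ⋈[b=g] U))) → 1
E2 subexpression sizes:
  U → 6
  S → 3
  π[b,z](S) → 3
  (U ⋈[g=b] π[b,z](S)) → 2
  π[b,z,y,g]((U ⋈[g=b] π[b,z](S))) → 2
  γ[g; MAX(b)→f](π[b,z,y,g]((U ⋈[g=b] π[b,z](S)))) → 2
  σ[f>=7](γ[g; MAX(b)→f](π[b,z,y,g]((U ⋈[g=b] π[b,z](S))))) → 1

E1 and E2 produce the same multiset:
g | f
9 | 9

yes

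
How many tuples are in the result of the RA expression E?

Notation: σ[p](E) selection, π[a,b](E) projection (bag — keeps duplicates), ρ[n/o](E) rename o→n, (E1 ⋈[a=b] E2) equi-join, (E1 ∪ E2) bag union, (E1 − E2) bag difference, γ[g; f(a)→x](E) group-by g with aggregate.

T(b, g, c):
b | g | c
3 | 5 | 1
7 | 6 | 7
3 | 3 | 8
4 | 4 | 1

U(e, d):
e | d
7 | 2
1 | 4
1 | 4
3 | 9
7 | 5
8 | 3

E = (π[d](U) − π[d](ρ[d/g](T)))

Subexpression sizes:
  U → 6
  π[d](U) → 6
  T → 4
  ρ[d/g](T) → 4
  π[d](ρ[d/g](T)) → 4
  (π[d](U) − π[d](ρ[d/g](T))) → 3

|E| = 3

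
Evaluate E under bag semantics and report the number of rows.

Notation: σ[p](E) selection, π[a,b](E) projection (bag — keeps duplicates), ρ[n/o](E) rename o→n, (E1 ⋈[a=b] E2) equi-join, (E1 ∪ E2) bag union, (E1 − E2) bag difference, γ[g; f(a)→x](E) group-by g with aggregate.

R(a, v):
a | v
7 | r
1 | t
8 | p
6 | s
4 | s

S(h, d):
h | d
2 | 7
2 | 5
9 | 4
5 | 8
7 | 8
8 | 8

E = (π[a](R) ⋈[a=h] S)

Subexpression sizes:
  R → 5
  π[a](R) → 5
  S → 6
  (π[a](R) ⋈[a=h] S) → 2

|E| = 2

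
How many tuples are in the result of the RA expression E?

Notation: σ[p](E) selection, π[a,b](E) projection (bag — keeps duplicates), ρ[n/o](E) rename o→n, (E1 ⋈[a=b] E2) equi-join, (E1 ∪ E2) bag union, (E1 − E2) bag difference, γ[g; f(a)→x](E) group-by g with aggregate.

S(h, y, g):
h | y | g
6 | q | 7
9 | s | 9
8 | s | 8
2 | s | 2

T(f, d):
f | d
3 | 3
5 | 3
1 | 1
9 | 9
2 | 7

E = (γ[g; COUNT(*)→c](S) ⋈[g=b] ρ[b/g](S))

Per-node cardinality:
  S → 4
  γ[g; COUNT(*)→c](S) → 4
  S → 4
  ρ[b/g](S) → 4
  (γ[g; COUNT(*)→c](S) ⋈[g=b] ρ[b/g](S)) → 4

|E| = 4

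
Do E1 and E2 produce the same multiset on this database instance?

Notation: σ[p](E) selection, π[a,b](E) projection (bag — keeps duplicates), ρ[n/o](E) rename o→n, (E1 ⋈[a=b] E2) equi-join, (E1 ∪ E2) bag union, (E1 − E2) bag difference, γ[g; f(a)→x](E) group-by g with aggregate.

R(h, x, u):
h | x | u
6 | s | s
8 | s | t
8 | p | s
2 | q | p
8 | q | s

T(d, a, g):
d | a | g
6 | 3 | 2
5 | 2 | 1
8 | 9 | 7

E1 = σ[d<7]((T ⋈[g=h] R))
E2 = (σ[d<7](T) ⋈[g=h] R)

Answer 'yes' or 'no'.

E1 subexpression sizes:
  T → 3
  R → 5
  (T ⋈[g=h] R) → 1
  σ[d<7]((T ⋈[g=h] R)) → 1
E2 subexpression sizes:
  T → 3
  σ[d<7](T) → 2
  R → 5
  (σ[d<7](T) ⋈[g=h] R) → 1

E1 and E2 produce the same multiset:
d | a | g | h | x | u
6 | 3 | 2 | 2 | q | p

yes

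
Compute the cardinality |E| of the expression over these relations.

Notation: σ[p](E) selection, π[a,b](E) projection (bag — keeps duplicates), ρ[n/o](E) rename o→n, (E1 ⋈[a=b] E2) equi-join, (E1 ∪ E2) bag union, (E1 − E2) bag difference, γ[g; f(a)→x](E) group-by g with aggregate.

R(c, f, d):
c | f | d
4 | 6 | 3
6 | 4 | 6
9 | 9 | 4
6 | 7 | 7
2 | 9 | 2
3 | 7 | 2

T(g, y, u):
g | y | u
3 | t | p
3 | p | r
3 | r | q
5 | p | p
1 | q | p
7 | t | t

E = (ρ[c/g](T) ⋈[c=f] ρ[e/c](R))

Stepwise |·|:
  T → 6
  ρ[c/g](T) → 6
  R → 6
  ρ[e/c](R) → 6
  (ρ[c/g](T) ⋈[c=f] ρ[e/c](R)) → 2

|E| = 2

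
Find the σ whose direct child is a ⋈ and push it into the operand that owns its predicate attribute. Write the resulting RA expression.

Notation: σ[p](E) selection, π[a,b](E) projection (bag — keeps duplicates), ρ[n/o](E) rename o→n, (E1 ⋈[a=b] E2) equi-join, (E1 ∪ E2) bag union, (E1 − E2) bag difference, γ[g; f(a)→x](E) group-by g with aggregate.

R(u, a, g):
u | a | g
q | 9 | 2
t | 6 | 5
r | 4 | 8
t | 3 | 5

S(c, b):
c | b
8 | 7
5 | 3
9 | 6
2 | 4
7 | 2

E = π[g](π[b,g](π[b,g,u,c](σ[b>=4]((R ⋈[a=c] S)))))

σ filters on b, owned by the right side.
E' = π[g](π[b,g](π[b,g,u,c]((R ⋈[a=c] σ[b>=4](S)))))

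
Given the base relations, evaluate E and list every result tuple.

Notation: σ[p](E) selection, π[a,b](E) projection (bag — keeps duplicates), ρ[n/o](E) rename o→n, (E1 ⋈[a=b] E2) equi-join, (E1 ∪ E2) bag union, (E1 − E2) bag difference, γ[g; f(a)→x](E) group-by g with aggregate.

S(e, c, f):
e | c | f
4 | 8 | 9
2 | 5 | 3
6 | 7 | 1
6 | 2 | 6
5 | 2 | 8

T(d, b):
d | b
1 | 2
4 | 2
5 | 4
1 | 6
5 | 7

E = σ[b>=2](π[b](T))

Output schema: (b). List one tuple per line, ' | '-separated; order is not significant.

Row counts bottom-up:
  T → 5
  π[b](T) → 5
  σ[b>=2](π[b](T)) → 5

== RESULT ==
b
2
2
4
6
7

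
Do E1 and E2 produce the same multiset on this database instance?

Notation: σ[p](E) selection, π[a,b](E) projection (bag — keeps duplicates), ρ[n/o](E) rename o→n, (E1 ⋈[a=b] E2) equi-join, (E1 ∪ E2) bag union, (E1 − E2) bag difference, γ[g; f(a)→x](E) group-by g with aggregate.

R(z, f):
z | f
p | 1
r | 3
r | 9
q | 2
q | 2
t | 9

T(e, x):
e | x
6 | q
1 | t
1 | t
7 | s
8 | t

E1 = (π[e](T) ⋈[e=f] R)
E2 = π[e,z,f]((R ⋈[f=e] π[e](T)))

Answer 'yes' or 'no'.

E1 stepwise |·|:
  T → 5
  π[e](T) → 5
  R → 6
  (π[e](T) ⋈[e=f] R) → 2
E2 stepwise |·|:
  R → 6
  T → 5
  π[e](T) → 5
  (R ⋈[f=e] π[e](T)) → 2
  π[e,z,f]((R ⋈[f=e] π[e](T))) → 2

E1 and E2 produce the same multiset:
e | z | f
1 | p | 1
1 | p | 1

yes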